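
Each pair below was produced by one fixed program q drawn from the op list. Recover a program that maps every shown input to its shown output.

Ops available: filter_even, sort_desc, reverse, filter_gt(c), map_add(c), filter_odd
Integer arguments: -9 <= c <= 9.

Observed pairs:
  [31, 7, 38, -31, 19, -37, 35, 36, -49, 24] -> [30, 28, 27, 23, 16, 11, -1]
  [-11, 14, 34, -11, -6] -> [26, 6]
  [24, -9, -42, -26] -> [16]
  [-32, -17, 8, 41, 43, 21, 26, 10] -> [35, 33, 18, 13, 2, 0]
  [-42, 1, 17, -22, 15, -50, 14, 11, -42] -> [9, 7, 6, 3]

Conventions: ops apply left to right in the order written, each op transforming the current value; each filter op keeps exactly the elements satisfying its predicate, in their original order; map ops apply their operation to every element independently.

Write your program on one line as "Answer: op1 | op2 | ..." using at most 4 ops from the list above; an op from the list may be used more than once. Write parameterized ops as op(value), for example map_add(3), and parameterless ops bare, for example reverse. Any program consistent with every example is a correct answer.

map_add(-8) | filter_gt(-4) | reverse | sort_desc

Check, running the answer program on each example:
  [31, 7, 38, -31, 19, -37, 35, 36, -49, 24] -> [23, -1, 30, -39, 11, -45, 27, 28, -57, 16] -> [23, -1, 30, 11, 27, 28, 16] -> [16, 28, 27, 11, 30, -1, 23] -> [30, 28, 27, 23, 16, 11, -1]
  [-11, 14, 34, -11, -6] -> [-19, 6, 26, -19, -14] -> [6, 26] -> [26, 6] -> [26, 6]
  [24, -9, -42, -26] -> [16, -17, -50, -34] -> [16] -> [16] -> [16]
  [-32, -17, 8, 41, 43, 21, 26, 10] -> [-40, -25, 0, 33, 35, 13, 18, 2] -> [0, 33, 35, 13, 18, 2] -> [2, 18, 13, 35, 33, 0] -> [35, 33, 18, 13, 2, 0]
  [-42, 1, 17, -22, 15, -50, 14, 11, -42] -> [-50, -7, 9, -30, 7, -58, 6, 3, -50] -> [9, 7, 6, 3] -> [3, 6, 7, 9] -> [9, 7, 6, 3]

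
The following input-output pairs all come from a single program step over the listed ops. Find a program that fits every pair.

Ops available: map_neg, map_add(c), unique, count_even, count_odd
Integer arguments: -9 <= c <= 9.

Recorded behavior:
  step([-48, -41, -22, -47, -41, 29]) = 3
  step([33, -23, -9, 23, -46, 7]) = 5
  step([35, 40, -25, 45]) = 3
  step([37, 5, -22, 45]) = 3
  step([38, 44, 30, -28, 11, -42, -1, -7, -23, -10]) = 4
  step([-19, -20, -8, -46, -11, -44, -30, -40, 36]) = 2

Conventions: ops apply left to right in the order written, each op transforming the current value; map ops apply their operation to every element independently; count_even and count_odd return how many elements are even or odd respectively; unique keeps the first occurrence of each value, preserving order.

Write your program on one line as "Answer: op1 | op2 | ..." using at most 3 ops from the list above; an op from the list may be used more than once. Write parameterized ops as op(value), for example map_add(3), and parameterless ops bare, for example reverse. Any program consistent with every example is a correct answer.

map_neg | unique | count_odd

Check, running the answer program on each example:
  [-48, -41, -22, -47, -41, 29] -> [48, 41, 22, 47, 41, -29] -> [48, 41, 22, 47, -29] -> 3
  [33, -23, -9, 23, -46, 7] -> [-33, 23, 9, -23, 46, -7] -> [-33, 23, 9, -23, 46, -7] -> 5
  [35, 40, -25, 45] -> [-35, -40, 25, -45] -> [-35, -40, 25, -45] -> 3
  [37, 5, -22, 45] -> [-37, -5, 22, -45] -> [-37, -5, 22, -45] -> 3
  [38, 44, 30, -28, 11, -42, -1, -7, -23, -10] -> [-38, -44, -30, 28, -11, 42, 1, 7, 23, 10] -> [-38, -44, -30, 28, -11, 42, 1, 7, 23, 10] -> 4
  [-19, -20, -8, -46, -11, -44, -30, -40, 36] -> [19, 20, 8, 46, 11, 44, 30, 40, -36] -> [19, 20, 8, 46, 11, 44, 30, 40, -36] -> 2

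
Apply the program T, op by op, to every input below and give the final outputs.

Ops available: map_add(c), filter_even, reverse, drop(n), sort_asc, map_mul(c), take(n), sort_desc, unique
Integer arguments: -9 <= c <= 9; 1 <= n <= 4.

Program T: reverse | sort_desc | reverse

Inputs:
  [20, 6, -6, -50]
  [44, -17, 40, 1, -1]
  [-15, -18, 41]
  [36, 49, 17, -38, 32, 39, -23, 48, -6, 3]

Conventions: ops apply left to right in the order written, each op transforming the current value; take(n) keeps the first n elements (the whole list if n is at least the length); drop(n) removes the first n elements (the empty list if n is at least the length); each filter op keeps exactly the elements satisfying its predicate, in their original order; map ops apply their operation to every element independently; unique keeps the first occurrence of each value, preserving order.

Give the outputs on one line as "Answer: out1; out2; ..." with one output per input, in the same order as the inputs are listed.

[-50, -6, 6, 20]; [-17, -1, 1, 40, 44]; [-18, -15, 41]; [-38, -23, -6, 3, 17, 32, 36, 39, 48, 49]

Execution, op by op:
  [20, 6, -6, -50] -> [-50, -6, 6, 20] -> [20, 6, -6, -50] -> [-50, -6, 6, 20]
  [44, -17, 40, 1, -1] -> [-1, 1, 40, -17, 44] -> [44, 40, 1, -1, -17] -> [-17, -1, 1, 40, 44]
  [-15, -18, 41] -> [41, -18, -15] -> [41, -15, -18] -> [-18, -15, 41]
  [36, 49, 17, -38, 32, 39, -23, 48, -6, 3] -> [3, -6, 48, -23, 39, 32, -38, 17, 49, 36] -> [49, 48, 39, 36, 32, 17, 3, -6, -23, -38] -> [-38, -23, -6, 3, 17, 32, 36, 39, 48, 49]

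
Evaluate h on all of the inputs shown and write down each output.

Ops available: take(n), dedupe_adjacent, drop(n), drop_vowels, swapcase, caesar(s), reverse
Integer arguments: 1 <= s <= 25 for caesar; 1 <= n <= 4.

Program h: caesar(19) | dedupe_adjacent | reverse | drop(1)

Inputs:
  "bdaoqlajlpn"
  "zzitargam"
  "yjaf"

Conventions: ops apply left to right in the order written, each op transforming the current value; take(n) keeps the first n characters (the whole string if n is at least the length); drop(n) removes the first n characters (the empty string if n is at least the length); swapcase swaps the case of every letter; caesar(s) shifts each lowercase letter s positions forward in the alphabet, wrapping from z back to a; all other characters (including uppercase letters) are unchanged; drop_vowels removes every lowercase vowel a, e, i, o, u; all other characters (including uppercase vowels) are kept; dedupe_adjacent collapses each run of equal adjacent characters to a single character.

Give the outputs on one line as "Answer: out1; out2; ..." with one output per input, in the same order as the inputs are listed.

Execution, op by op:
  "bdaoqlajlpn" -> "uwthjetceig" -> "uwthjetceig" -> "giectejhtwu" -> "iectejhtwu"
  "zzitargam" -> "ssbmtkztf" -> "sbmtkztf" -> "ftzktmbs" -> "tzktmbs"
  "yjaf" -> "rcty" -> "rcty" -> "ytcr" -> "tcr"

"iectejhtwu"; "tzktmbs"; "tcr"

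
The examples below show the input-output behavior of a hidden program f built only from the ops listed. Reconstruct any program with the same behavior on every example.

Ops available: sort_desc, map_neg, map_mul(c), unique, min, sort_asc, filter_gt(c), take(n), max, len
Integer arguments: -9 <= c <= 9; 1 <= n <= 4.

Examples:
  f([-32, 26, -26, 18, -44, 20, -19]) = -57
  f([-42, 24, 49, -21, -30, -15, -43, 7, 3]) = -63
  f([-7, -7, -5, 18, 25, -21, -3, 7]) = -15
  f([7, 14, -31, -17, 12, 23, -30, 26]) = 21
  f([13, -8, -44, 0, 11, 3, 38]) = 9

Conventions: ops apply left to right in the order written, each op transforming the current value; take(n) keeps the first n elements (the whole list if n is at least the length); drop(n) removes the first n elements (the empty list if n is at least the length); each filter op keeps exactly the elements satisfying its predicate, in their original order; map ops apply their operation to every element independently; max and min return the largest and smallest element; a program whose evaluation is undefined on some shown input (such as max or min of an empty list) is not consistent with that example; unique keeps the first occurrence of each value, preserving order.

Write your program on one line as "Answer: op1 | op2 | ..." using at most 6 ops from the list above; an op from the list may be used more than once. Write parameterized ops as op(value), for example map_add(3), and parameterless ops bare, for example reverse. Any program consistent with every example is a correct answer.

sort_asc | map_neg | take(4) | map_neg | map_mul(3) | max

Check, running the answer program on each example:
  [-32, 26, -26, 18, -44, 20, -19] -> [-44, -32, -26, -19, 18, 20, 26] -> [44, 32, 26, 19, -18, -20, -26] -> [44, 32, 26, 19] -> [-44, -32, -26, -19] -> [-132, -96, -78, -57] -> -57
  [-42, 24, 49, -21, -30, -15, -43, 7, 3] -> [-43, -42, -30, -21, -15, 3, 7, 24, 49] -> [43, 42, 30, 21, 15, -3, -7, -24, -49] -> [43, 42, 30, 21] -> [-43, -42, -30, -21] -> [-129, -126, -90, -63] -> -63
  [-7, -7, -5, 18, 25, -21, -3, 7] -> [-21, -7, -7, -5, -3, 7, 18, 25] -> [21, 7, 7, 5, 3, -7, -18, -25] -> [21, 7, 7, 5] -> [-21, -7, -7, -5] -> [-63, -21, -21, -15] -> -15
  [7, 14, -31, -17, 12, 23, -30, 26] -> [-31, -30, -17, 7, 12, 14, 23, 26] -> [31, 30, 17, -7, -12, -14, -23, -26] -> [31, 30, 17, -7] -> [-31, -30, -17, 7] -> [-93, -90, -51, 21] -> 21
  [13, -8, -44, 0, 11, 3, 38] -> [-44, -8, 0, 3, 11, 13, 38] -> [44, 8, 0, -3, -11, -13, -38] -> [44, 8, 0, -3] -> [-44, -8, 0, 3] -> [-132, -24, 0, 9] -> 9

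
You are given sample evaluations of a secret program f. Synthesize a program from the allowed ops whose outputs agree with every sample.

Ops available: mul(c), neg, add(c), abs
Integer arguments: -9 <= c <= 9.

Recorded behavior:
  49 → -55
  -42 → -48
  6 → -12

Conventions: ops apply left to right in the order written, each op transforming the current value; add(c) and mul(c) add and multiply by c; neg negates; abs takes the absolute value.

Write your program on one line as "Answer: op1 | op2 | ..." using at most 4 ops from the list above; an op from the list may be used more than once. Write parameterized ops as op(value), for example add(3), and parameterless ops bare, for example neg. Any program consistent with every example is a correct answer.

abs | add(2) | neg | add(-4)

Check, running the answer program on each example:
  49 -> 49 -> 51 -> -51 -> -55
  -42 -> 42 -> 44 -> -44 -> -48
  6 -> 6 -> 8 -> -8 -> -12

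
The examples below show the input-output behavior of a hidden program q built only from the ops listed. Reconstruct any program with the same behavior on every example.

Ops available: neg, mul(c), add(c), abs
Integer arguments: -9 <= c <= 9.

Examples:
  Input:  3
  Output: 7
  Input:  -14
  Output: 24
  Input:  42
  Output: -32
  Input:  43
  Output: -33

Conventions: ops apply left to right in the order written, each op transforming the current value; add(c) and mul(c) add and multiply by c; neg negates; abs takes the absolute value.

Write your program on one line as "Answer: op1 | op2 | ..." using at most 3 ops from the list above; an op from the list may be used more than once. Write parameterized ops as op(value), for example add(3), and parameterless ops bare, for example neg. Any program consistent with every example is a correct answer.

neg | add(8) | add(2)

Check, running the answer program on each example:
  3 -> -3 -> 5 -> 7
  -14 -> 14 -> 22 -> 24
  42 -> -42 -> -34 -> -32
  43 -> -43 -> -35 -> -33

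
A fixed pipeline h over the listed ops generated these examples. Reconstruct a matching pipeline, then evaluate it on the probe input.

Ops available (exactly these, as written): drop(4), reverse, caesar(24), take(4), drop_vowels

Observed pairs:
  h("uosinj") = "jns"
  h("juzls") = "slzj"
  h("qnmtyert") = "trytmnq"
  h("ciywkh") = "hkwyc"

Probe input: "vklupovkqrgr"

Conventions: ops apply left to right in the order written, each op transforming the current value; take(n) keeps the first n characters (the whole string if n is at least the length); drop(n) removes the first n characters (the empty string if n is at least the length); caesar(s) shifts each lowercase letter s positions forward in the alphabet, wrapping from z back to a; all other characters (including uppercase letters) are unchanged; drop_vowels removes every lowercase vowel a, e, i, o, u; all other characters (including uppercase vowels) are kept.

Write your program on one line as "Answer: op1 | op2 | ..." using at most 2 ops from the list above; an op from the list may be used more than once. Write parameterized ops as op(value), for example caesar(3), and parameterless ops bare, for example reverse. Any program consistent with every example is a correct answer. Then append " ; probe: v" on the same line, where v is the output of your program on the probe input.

reverse | drop_vowels ; probe: "rgrqkvplkv"

Check, running the answer program on each example:
  "uosinj" -> "jnisou" -> "jns"
  "juzls" -> "slzuj" -> "slzj"
  "qnmtyert" -> "treytmnq" -> "trytmnq"
  "ciywkh" -> "hkwyic" -> "hkwyc"
  probe: "vklupovkqrgr" -> "rgrqkvopulkv" -> "rgrqkvplkv"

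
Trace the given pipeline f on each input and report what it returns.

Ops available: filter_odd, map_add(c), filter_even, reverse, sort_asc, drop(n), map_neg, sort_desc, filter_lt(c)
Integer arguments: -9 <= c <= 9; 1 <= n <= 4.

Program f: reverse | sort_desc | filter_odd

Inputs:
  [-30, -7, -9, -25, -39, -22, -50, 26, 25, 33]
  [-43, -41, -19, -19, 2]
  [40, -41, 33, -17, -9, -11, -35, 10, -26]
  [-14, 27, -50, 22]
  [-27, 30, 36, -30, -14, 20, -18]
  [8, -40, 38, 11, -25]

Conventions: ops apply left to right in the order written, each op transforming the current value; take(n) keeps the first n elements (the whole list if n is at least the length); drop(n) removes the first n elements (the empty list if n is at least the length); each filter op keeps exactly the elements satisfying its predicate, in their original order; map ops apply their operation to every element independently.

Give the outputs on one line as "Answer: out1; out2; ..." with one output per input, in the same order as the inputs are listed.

[33, 25, -7, -9, -25, -39]; [-19, -19, -41, -43]; [33, -9, -11, -17, -35, -41]; [27]; [-27]; [11, -25]

Execution, op by op:
  [-30, -7, -9, -25, -39, -22, -50, 26, 25, 33] -> [33, 25, 26, -50, -22, -39, -25, -9, -7, -30] -> [33, 26, 25, -7, -9, -22, -25, -30, -39, -50] -> [33, 25, -7, -9, -25, -39]
  [-43, -41, -19, -19, 2] -> [2, -19, -19, -41, -43] -> [2, -19, -19, -41, -43] -> [-19, -19, -41, -43]
  [40, -41, 33, -17, -9, -11, -35, 10, -26] -> [-26, 10, -35, -11, -9, -17, 33, -41, 40] -> [40, 33, 10, -9, -11, -17, -26, -35, -41] -> [33, -9, -11, -17, -35, -41]
  [-14, 27, -50, 22] -> [22, -50, 27, -14] -> [27, 22, -14, -50] -> [27]
  [-27, 30, 36, -30, -14, 20, -18] -> [-18, 20, -14, -30, 36, 30, -27] -> [36, 30, 20, -14, -18, -27, -30] -> [-27]
  [8, -40, 38, 11, -25] -> [-25, 11, 38, -40, 8] -> [38, 11, 8, -25, -40] -> [11, -25]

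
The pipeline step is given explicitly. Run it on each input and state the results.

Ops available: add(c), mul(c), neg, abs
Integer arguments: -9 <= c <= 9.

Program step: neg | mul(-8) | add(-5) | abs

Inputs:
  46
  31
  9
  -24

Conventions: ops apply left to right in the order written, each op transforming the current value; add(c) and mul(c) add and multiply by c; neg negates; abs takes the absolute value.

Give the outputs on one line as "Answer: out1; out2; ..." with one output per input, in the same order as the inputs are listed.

363; 243; 67; 197

Execution, op by op:
  46 -> -46 -> 368 -> 363 -> 363
  31 -> -31 -> 248 -> 243 -> 243
  9 -> -9 -> 72 -> 67 -> 67
  -24 -> 24 -> -192 -> -197 -> 197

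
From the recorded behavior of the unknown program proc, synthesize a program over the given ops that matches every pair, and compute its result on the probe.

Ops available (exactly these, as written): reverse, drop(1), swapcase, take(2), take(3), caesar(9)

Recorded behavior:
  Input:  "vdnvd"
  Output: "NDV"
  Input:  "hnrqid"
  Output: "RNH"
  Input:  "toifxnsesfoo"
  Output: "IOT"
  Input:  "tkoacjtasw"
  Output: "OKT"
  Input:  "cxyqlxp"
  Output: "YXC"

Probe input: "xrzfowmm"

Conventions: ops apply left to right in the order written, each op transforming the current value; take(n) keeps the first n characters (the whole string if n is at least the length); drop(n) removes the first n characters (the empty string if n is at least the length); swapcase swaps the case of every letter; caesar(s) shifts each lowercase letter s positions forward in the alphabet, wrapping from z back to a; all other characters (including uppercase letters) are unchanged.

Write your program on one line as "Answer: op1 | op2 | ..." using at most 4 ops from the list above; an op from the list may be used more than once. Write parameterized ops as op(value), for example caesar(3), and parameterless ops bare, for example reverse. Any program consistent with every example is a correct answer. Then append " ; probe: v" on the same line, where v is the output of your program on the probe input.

swapcase | take(3) | reverse ; probe: "ZRX"

Check, running the answer program on each example:
  "vdnvd" -> "VDNVD" -> "VDN" -> "NDV"
  "hnrqid" -> "HNRQID" -> "HNR" -> "RNH"
  "toifxnsesfoo" -> "TOIFXNSESFOO" -> "TOI" -> "IOT"
  "tkoacjtasw" -> "TKOACJTASW" -> "TKO" -> "OKT"
  "cxyqlxp" -> "CXYQLXP" -> "CXY" -> "YXC"
  probe: "xrzfowmm" -> "XRZFOWMM" -> "XRZ" -> "ZRX"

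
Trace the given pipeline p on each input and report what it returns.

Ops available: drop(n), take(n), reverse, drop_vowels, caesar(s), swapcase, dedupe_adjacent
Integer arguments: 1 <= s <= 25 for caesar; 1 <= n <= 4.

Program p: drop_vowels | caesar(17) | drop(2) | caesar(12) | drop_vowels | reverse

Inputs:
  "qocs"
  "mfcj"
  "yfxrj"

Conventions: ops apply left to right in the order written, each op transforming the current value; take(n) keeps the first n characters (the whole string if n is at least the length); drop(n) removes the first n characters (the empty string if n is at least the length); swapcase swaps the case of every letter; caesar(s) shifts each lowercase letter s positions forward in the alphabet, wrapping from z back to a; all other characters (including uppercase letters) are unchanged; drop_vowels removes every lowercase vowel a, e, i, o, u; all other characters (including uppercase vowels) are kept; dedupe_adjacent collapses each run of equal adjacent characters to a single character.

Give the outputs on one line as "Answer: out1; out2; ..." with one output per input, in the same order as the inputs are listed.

"v"; "mf"; "m"

Execution, op by op:
  "qocs" -> "qcs" -> "htj" -> "j" -> "v" -> "v" -> "v"
  "mfcj" -> "mfcj" -> "dwta" -> "ta" -> "fm" -> "fm" -> "mf"
  "yfxrj" -> "yfxrj" -> "pwoia" -> "oia" -> "aum" -> "m" -> "m"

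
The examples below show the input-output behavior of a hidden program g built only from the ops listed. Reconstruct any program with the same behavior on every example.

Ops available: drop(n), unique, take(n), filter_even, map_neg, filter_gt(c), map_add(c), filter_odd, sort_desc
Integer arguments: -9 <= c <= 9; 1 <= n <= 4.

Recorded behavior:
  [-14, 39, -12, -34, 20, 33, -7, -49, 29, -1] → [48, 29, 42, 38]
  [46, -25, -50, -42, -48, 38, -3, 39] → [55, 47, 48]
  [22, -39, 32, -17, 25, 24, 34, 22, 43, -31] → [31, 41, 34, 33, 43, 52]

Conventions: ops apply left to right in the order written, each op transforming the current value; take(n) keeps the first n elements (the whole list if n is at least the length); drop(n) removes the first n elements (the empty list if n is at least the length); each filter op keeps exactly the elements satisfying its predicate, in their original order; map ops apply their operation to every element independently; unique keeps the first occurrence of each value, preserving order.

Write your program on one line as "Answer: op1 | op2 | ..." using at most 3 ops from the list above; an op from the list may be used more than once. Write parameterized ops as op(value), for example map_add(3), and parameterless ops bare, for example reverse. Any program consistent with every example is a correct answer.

filter_gt(7) | unique | map_add(9)

Check, running the answer program on each example:
  [-14, 39, -12, -34, 20, 33, -7, -49, 29, -1] -> [39, 20, 33, 29] -> [39, 20, 33, 29] -> [48, 29, 42, 38]
  [46, -25, -50, -42, -48, 38, -3, 39] -> [46, 38, 39] -> [46, 38, 39] -> [55, 47, 48]
  [22, -39, 32, -17, 25, 24, 34, 22, 43, -31] -> [22, 32, 25, 24, 34, 22, 43] -> [22, 32, 25, 24, 34, 43] -> [31, 41, 34, 33, 43, 52]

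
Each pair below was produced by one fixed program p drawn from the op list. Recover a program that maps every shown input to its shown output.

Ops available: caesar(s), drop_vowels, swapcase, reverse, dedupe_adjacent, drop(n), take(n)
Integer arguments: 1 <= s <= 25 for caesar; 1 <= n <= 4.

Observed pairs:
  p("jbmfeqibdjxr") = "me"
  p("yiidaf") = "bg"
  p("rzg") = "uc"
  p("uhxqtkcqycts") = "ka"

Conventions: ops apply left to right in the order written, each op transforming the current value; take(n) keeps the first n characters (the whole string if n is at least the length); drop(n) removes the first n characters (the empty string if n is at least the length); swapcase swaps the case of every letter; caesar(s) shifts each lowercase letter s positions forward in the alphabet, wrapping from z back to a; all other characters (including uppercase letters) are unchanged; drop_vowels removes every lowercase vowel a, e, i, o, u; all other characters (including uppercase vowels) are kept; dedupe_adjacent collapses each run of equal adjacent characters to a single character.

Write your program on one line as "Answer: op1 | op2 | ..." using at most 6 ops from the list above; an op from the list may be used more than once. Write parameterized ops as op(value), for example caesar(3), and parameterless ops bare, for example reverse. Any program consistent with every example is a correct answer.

dedupe_adjacent | take(3) | drop_vowels | caesar(3) | take(2)

Check, running the answer program on each example:
  "jbmfeqibdjxr" -> "jbmfeqibdjxr" -> "jbm" -> "jbm" -> "mep" -> "me"
  "yiidaf" -> "yidaf" -> "yid" -> "yd" -> "bg" -> "bg"
  "rzg" -> "rzg" -> "rzg" -> "rzg" -> "ucj" -> "uc"
  "uhxqtkcqycts" -> "uhxqtkcqycts" -> "uhx" -> "hx" -> "ka" -> "ka"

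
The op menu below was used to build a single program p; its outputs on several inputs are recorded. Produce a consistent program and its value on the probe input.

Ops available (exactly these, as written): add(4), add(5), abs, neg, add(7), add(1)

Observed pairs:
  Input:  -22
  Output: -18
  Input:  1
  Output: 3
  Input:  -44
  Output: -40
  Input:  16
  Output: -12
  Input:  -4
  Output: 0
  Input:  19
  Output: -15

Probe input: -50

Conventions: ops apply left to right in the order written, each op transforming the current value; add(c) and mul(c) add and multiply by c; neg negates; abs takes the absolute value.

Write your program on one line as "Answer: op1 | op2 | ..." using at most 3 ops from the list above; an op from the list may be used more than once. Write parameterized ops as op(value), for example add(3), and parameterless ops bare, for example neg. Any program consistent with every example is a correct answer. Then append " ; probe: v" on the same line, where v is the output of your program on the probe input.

abs | neg | add(4) ; probe: -46

Check, running the answer program on each example:
  -22 -> 22 -> -22 -> -18
  1 -> 1 -> -1 -> 3
  -44 -> 44 -> -44 -> -40
  16 -> 16 -> -16 -> -12
  -4 -> 4 -> -4 -> 0
  19 -> 19 -> -19 -> -15
  probe: -50 -> 50 -> -50 -> -46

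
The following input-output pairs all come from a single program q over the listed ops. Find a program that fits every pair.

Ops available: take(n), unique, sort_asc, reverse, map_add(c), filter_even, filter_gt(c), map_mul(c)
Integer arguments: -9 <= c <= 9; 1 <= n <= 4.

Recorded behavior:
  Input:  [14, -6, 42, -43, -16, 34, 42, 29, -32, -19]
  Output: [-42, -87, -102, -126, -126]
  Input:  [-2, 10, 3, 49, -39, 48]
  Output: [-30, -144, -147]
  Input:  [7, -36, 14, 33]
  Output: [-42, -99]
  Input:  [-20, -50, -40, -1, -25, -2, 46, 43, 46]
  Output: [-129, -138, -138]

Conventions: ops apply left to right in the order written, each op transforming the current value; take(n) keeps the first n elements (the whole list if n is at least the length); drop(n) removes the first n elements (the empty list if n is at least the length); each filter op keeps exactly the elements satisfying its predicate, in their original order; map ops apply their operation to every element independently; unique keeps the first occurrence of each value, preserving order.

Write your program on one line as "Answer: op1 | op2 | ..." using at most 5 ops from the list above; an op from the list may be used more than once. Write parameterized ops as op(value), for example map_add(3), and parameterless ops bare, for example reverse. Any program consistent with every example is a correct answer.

filter_gt(-7) | sort_asc | filter_gt(9) | map_mul(-3)

Check, running the answer program on each example:
  [14, -6, 42, -43, -16, 34, 42, 29, -32, -19] -> [14, -6, 42, 34, 42, 29] -> [-6, 14, 29, 34, 42, 42] -> [14, 29, 34, 42, 42] -> [-42, -87, -102, -126, -126]
  [-2, 10, 3, 49, -39, 48] -> [-2, 10, 3, 49, 48] -> [-2, 3, 10, 48, 49] -> [10, 48, 49] -> [-30, -144, -147]
  [7, -36, 14, 33] -> [7, 14, 33] -> [7, 14, 33] -> [14, 33] -> [-42, -99]
  [-20, -50, -40, -1, -25, -2, 46, 43, 46] -> [-1, -2, 46, 43, 46] -> [-2, -1, 43, 46, 46] -> [43, 46, 46] -> [-129, -138, -138]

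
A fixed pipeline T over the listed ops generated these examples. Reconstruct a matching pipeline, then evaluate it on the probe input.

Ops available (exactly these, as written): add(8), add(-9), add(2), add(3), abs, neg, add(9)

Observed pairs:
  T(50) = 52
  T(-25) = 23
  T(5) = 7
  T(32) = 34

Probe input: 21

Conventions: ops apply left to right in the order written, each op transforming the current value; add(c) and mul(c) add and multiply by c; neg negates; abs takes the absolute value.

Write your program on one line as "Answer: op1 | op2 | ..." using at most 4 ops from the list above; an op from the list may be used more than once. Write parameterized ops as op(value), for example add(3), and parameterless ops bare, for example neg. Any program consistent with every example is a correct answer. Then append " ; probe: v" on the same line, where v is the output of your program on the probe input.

add(2) | neg | abs ; probe: 23

Check, running the answer program on each example:
  50 -> 52 -> -52 -> 52
  -25 -> -23 -> 23 -> 23
  5 -> 7 -> -7 -> 7
  32 -> 34 -> -34 -> 34
  probe: 21 -> 23 -> -23 -> 23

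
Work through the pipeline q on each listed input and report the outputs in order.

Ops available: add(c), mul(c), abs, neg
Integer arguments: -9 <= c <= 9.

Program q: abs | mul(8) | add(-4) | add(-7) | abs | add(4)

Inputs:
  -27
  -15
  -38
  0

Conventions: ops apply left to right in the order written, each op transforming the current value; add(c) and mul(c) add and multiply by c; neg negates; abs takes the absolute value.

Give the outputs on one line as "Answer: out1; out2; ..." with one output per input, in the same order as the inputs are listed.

209; 113; 297; 15

Execution, op by op:
  -27 -> 27 -> 216 -> 212 -> 205 -> 205 -> 209
  -15 -> 15 -> 120 -> 116 -> 109 -> 109 -> 113
  -38 -> 38 -> 304 -> 300 -> 293 -> 293 -> 297
  0 -> 0 -> 0 -> -4 -> -11 -> 11 -> 15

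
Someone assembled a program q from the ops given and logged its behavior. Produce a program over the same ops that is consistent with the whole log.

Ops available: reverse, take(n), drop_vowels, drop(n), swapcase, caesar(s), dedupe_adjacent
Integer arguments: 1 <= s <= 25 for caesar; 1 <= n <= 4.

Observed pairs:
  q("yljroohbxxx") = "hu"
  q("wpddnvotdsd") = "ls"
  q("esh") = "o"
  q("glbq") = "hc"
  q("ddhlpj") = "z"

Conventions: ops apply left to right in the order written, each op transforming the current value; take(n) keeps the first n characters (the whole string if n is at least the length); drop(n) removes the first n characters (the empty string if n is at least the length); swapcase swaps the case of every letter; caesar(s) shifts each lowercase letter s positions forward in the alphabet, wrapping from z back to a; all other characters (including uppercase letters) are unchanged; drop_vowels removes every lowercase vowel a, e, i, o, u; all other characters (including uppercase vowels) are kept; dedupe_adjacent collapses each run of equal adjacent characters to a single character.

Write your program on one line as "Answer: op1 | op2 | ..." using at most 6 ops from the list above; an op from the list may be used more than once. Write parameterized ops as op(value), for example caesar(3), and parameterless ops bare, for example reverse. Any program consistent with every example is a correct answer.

take(2) | reverse | drop_vowels | dedupe_adjacent | caesar(19) | caesar(3)

Check, running the answer program on each example:
  "yljroohbxxx" -> "yl" -> "ly" -> "ly" -> "ly" -> "er" -> "hu"
  "wpddnvotdsd" -> "wp" -> "pw" -> "pw" -> "pw" -> "ip" -> "ls"
  "esh" -> "es" -> "se" -> "s" -> "s" -> "l" -> "o"
  "glbq" -> "gl" -> "lg" -> "lg" -> "lg" -> "ez" -> "hc"
  "ddhlpj" -> "dd" -> "dd" -> "dd" -> "d" -> "w" -> "z"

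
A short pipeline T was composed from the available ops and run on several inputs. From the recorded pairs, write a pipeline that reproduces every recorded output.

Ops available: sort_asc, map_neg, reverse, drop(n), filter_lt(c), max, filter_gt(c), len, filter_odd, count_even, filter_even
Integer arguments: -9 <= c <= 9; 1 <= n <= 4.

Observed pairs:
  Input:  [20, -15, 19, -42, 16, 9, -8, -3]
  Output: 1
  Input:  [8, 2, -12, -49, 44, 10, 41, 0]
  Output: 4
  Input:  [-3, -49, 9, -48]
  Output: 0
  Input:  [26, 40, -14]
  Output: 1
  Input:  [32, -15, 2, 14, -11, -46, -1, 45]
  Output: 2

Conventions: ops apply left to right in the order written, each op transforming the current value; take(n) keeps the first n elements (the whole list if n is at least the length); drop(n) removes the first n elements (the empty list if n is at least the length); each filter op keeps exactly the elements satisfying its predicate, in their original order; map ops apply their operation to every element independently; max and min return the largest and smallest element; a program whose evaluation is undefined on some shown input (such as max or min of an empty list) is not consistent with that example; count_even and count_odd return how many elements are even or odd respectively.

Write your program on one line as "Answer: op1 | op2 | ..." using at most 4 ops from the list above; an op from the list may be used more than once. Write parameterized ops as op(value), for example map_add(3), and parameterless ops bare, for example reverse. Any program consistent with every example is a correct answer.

drop(1) | sort_asc | filter_gt(-3) | count_even

Check, running the answer program on each example:
  [20, -15, 19, -42, 16, 9, -8, -3] -> [-15, 19, -42, 16, 9, -8, -3] -> [-42, -15, -8, -3, 9, 16, 19] -> [9, 16, 19] -> 1
  [8, 2, -12, -49, 44, 10, 41, 0] -> [2, -12, -49, 44, 10, 41, 0] -> [-49, -12, 0, 2, 10, 41, 44] -> [0, 2, 10, 41, 44] -> 4
  [-3, -49, 9, -48] -> [-49, 9, -48] -> [-49, -48, 9] -> [9] -> 0
  [26, 40, -14] -> [40, -14] -> [-14, 40] -> [40] -> 1
  [32, -15, 2, 14, -11, -46, -1, 45] -> [-15, 2, 14, -11, -46, -1, 45] -> [-46, -15, -11, -1, 2, 14, 45] -> [-1, 2, 14, 45] -> 2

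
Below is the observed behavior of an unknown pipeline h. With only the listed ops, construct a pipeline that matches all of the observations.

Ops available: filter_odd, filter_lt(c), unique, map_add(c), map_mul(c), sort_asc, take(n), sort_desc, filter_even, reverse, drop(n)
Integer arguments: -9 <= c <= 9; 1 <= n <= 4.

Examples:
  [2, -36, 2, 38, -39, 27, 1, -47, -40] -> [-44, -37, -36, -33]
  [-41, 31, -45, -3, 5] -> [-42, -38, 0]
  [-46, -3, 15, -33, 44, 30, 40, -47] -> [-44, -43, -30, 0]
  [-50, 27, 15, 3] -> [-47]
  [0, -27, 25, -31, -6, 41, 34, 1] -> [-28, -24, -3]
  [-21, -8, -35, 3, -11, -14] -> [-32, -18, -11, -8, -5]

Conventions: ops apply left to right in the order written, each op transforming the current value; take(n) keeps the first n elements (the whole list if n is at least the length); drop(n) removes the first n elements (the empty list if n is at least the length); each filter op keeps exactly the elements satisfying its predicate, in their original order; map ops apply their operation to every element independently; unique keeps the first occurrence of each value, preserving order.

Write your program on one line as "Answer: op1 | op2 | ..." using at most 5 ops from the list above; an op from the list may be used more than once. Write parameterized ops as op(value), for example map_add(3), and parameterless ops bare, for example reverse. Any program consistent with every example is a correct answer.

reverse | sort_asc | map_add(3) | filter_lt(3)

Check, running the answer program on each example:
  [2, -36, 2, 38, -39, 27, 1, -47, -40] -> [-40, -47, 1, 27, -39, 38, 2, -36, 2] -> [-47, -40, -39, -36, 1, 2, 2, 27, 38] -> [-44, -37, -36, -33, 4, 5, 5, 30, 41] -> [-44, -37, -36, -33]
  [-41, 31, -45, -3, 5] -> [5, -3, -45, 31, -41] -> [-45, -41, -3, 5, 31] -> [-42, -38, 0, 8, 34] -> [-42, -38, 0]
  [-46, -3, 15, -33, 44, 30, 40, -47] -> [-47, 40, 30, 44, -33, 15, -3, -46] -> [-47, -46, -33, -3, 15, 30, 40, 44] -> [-44, -43, -30, 0, 18, 33, 43, 47] -> [-44, -43, -30, 0]
  [-50, 27, 15, 3] -> [3, 15, 27, -50] -> [-50, 3, 15, 27] -> [-47, 6, 18, 30] -> [-47]
  [0, -27, 25, -31, -6, 41, 34, 1] -> [1, 34, 41, -6, -31, 25, -27, 0] -> [-31, -27, -6, 0, 1, 25, 34, 41] -> [-28, -24, -3, 3, 4, 28, 37, 44] -> [-28, -24, -3]
  [-21, -8, -35, 3, -11, -14] -> [-14, -11, 3, -35, -8, -21] -> [-35, -21, -14, -11, -8, 3] -> [-32, -18, -11, -8, -5, 6] -> [-32, -18, -11, -8, -5]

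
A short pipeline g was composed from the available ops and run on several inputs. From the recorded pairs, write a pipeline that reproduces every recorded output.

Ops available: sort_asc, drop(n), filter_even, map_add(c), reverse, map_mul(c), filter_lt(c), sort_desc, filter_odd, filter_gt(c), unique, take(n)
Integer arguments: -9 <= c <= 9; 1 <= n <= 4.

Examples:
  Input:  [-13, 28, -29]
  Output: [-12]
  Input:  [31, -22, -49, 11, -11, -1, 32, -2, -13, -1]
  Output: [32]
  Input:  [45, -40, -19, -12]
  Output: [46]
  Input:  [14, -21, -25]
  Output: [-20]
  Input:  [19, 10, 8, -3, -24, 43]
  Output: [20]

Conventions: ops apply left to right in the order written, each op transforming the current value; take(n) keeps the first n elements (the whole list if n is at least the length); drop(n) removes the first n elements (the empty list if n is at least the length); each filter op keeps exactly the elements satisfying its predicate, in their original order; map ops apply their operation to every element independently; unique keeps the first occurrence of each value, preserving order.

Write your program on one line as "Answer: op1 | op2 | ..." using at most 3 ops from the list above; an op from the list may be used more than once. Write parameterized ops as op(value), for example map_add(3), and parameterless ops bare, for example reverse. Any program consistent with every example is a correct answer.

map_add(1) | filter_even | take(1)

Check, running the answer program on each example:
  [-13, 28, -29] -> [-12, 29, -28] -> [-12, -28] -> [-12]
  [31, -22, -49, 11, -11, -1, 32, -2, -13, -1] -> [32, -21, -48, 12, -10, 0, 33, -1, -12, 0] -> [32, -48, 12, -10, 0, -12, 0] -> [32]
  [45, -40, -19, -12] -> [46, -39, -18, -11] -> [46, -18] -> [46]
  [14, -21, -25] -> [15, -20, -24] -> [-20, -24] -> [-20]
  [19, 10, 8, -3, -24, 43] -> [20, 11, 9, -2, -23, 44] -> [20, -2, 44] -> [20]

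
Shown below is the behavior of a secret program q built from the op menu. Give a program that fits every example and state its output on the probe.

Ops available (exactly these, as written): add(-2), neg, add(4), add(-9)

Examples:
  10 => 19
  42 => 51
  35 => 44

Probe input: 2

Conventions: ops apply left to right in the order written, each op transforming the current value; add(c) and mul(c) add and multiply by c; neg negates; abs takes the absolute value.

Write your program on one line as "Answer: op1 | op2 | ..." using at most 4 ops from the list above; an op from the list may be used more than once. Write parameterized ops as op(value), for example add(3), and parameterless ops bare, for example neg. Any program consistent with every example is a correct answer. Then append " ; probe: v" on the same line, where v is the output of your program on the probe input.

neg | add(-9) | neg ; probe: 11

Check, running the answer program on each example:
  10 -> -10 -> -19 -> 19
  42 -> -42 -> -51 -> 51
  35 -> -35 -> -44 -> 44
  probe: 2 -> -2 -> -11 -> 11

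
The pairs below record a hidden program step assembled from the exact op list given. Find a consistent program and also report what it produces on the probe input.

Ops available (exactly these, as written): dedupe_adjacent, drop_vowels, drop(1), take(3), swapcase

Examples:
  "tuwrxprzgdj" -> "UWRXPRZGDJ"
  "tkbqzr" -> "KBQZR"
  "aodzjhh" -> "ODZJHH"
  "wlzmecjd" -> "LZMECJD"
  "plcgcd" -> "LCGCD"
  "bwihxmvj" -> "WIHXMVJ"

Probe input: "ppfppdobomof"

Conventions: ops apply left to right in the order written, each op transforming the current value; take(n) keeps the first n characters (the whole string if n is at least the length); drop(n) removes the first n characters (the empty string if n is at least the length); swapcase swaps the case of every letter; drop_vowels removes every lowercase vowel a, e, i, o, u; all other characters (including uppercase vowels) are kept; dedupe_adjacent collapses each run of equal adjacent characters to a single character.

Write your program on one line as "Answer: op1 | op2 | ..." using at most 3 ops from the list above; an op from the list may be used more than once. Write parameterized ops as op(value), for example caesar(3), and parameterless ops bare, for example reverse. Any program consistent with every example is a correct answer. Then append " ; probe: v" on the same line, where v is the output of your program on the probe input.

swapcase | drop(1) ; probe: "PFPPDOBOMOF"

Check, running the answer program on each example:
  "tuwrxprzgdj" -> "TUWRXPRZGDJ" -> "UWRXPRZGDJ"
  "tkbqzr" -> "TKBQZR" -> "KBQZR"
  "aodzjhh" -> "AODZJHH" -> "ODZJHH"
  "wlzmecjd" -> "WLZMECJD" -> "LZMECJD"
  "plcgcd" -> "PLCGCD" -> "LCGCD"
  "bwihxmvj" -> "BWIHXMVJ" -> "WIHXMVJ"
  probe: "ppfppdobomof" -> "PPFPPDOBOMOF" -> "PFPPDOBOMOF"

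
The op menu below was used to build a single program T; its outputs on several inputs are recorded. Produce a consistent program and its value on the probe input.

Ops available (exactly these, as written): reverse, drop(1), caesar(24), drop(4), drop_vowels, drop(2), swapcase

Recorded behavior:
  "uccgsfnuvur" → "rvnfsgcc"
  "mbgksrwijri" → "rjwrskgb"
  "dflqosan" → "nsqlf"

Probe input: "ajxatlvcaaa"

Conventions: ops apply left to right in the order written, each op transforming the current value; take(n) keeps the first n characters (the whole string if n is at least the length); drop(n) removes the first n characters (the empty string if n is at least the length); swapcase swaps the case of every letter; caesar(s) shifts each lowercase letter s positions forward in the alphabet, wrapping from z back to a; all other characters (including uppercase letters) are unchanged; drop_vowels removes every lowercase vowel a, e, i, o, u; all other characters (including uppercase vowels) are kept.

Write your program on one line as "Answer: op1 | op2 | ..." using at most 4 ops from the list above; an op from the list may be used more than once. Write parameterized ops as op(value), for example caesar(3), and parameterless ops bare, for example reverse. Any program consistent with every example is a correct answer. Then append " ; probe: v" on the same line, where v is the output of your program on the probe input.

drop(1) | drop_vowels | reverse ; probe: "cvltxj"

Check, running the answer program on each example:
  "uccgsfnuvur" -> "ccgsfnuvur" -> "ccgsfnvr" -> "rvnfsgcc"
  "mbgksrwijri" -> "bgksrwijri" -> "bgksrwjr" -> "rjwrskgb"
  "dflqosan" -> "flqosan" -> "flqsn" -> "nsqlf"
  probe: "ajxatlvcaaa" -> "jxatlvcaaa" -> "jxtlvc" -> "cvltxj"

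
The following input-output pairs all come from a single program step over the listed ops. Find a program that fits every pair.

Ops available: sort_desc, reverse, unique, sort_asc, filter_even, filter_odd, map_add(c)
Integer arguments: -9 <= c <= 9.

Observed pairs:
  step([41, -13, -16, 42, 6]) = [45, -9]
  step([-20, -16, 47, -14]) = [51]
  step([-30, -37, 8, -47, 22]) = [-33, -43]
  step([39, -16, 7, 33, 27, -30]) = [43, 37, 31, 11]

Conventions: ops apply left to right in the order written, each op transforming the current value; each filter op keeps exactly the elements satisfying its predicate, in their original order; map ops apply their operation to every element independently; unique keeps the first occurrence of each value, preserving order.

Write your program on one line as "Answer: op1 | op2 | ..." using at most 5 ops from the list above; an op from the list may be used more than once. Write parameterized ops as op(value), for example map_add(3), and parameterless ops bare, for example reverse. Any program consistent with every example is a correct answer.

map_add(-5) | sort_asc | reverse | filter_even | map_add(9)

Check, running the answer program on each example:
  [41, -13, -16, 42, 6] -> [36, -18, -21, 37, 1] -> [-21, -18, 1, 36, 37] -> [37, 36, 1, -18, -21] -> [36, -18] -> [45, -9]
  [-20, -16, 47, -14] -> [-25, -21, 42, -19] -> [-25, -21, -19, 42] -> [42, -19, -21, -25] -> [42] -> [51]
  [-30, -37, 8, -47, 22] -> [-35, -42, 3, -52, 17] -> [-52, -42, -35, 3, 17] -> [17, 3, -35, -42, -52] -> [-42, -52] -> [-33, -43]
  [39, -16, 7, 33, 27, -30] -> [34, -21, 2, 28, 22, -35] -> [-35, -21, 2, 22, 28, 34] -> [34, 28, 22, 2, -21, -35] -> [34, 28, 22, 2] -> [43, 37, 31, 11]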